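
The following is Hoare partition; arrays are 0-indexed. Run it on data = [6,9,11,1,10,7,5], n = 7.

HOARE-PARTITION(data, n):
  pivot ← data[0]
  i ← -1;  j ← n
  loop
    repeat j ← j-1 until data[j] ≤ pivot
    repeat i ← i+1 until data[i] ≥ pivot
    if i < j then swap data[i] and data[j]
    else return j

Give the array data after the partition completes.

[5,1,11,9,10,7,6]

pivot=6
j stops at 6 (5), i stops at 0 (6); swap ⇒ [5,9,11,1,10,7,6]
j stops at 3 (1), i stops at 1 (9); swap ⇒ [5,1,11,9,10,7,6]
j stops at 1, i stops at 2; i≥j ⇒ return 1. data=[5,1,11,9,10,7,6]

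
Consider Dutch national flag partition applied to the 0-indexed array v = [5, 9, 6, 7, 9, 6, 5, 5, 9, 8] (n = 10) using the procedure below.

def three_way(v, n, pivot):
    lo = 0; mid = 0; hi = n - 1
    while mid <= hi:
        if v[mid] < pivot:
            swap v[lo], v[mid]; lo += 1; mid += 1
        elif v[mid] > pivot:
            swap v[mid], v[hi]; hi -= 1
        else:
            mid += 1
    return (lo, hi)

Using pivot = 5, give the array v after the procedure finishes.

[5, 5, 5, 9, 6, 7, 6, 9, 8, 9]

pivot = 5; lo=0, mid=0, hi=9
v[mid]=5=5: mid=1
v[mid]=9>5: swap v[1],v[9]; hi=8 → [5, 8, 6, 7, 9, 6, 5, 5, 9, 9]
v[mid]=8>5: swap v[1],v[8]; hi=7 → [5, 9, 6, 7, 9, 6, 5, 5, 8, 9]
v[mid]=9>5: swap v[1],v[7]; hi=6 → [5, 5, 6, 7, 9, 6, 5, 9, 8, 9]
v[mid]=5=5: mid=2
v[mid]=6>5: swap v[2],v[6]; hi=5 → [5, 5, 5, 7, 9, 6, 6, 9, 8, 9]
v[mid]=5=5: mid=3
v[mid]=7>5: swap v[3],v[5]; hi=4 → [5, 5, 5, 6, 9, 7, 6, 9, 8, 9]
v[mid]=6>5: swap v[3],v[4]; hi=3 → [5, 5, 5, 9, 6, 7, 6, 9, 8, 9]
v[mid]=9>5: swap v[3],v[3]; hi=2 → [5, 5, 5, 9, 6, 7, 6, 9, 8, 9]
end: lo=0, hi=2; v = [5, 5, 5, 9, 6, 7, 6, 9, 8, 9]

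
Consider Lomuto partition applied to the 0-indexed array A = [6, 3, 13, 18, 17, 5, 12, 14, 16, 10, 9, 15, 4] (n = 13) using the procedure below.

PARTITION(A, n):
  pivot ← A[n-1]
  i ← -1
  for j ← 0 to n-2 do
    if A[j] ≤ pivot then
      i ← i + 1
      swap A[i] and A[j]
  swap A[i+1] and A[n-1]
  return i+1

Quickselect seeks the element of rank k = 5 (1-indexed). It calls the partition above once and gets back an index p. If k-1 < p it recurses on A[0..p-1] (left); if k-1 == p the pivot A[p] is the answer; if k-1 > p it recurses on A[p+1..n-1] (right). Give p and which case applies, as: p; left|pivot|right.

1; right

pivot = A[12] = 4; i = -1
j=0: A[0]=6 > 4 → no swap
j=1: A[1]=3 ≤ 4 → i=0, swap A[0],A[1] → [3, 6, 13, 18, 17, 5, 12, 14, 16, 10, 9, 15, 4]
j=2: A[2]=13 > 4 → no swap
j=3: A[3]=18 > 4 → no swap
j=4: A[4]=17 > 4 → no swap
j=5: A[5]=5 > 4 → no swap
j=6: A[6]=12 > 4 → no swap
j=7: A[7]=14 > 4 → no swap
j=8: A[8]=16 > 4 → no swap
j=9: A[9]=10 > 4 → no swap
j=10: A[10]=9 > 4 → no swap
j=11: A[11]=15 > 4 → no swap
final swap A[1],A[12] → [3, 4, 13, 18, 17, 5, 12, 14, 16, 10, 9, 15, 6]; return 1
p = 1; k-1 = 4 > 1 ⇒ right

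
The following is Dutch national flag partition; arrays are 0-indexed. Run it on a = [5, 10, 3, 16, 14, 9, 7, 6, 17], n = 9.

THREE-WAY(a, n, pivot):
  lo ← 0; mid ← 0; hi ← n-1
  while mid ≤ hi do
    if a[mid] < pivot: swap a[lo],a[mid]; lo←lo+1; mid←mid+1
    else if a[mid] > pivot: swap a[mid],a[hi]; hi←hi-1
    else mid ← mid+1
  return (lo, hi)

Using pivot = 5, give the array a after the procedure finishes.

[3, 5, 16, 14, 9, 7, 6, 17, 10]

lo=0 mid=0 hi=8
5=5: mid=1
10>5: swap(1,8), hi=7 ⇒ [5, 17, 3, 16, 14, 9, 7, 6, 10]
17>5: swap(1,7), hi=6 ⇒ [5, 6, 3, 16, 14, 9, 7, 17, 10]
6>5: swap(1,6), hi=5 ⇒ [5, 7, 3, 16, 14, 9, 6, 17, 10]
7>5: swap(1,5), hi=4 ⇒ [5, 9, 3, 16, 14, 7, 6, 17, 10]
9>5: swap(1,4), hi=3 ⇒ [5, 14, 3, 16, 9, 7, 6, 17, 10]
14>5: swap(1,3), hi=2 ⇒ [5, 16, 3, 14, 9, 7, 6, 17, 10]
16>5: swap(1,2), hi=1 ⇒ [5, 3, 16, 14, 9, 7, 6, 17, 10]
3<5: swap(0,1), lo=1 mid=2 ⇒ [3, 5, 16, 14, 9, 7, 6, 17, 10]
done. lo=1 hi=1; a=[3, 5, 16, 14, 9, 7, 6, 17, 10]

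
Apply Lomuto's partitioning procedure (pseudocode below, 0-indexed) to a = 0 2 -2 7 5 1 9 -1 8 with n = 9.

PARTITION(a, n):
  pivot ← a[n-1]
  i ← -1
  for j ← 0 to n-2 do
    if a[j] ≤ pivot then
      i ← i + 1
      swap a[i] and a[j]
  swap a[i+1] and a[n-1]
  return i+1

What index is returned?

7

pivot = a[8] = 8; i = -1
j=0: a[0]=0 ≤ 8 → i=0, swap a[0],a[0] (no change) → 0 2 -2 7 5 1 9 -1 8
j=1: a[1]=2 ≤ 8 → i=1, swap a[1],a[1] (no change) → 0 2 -2 7 5 1 9 -1 8
j=2: a[2]=-2 ≤ 8 → i=2, swap a[2],a[2] (no change) → 0 2 -2 7 5 1 9 -1 8
j=3: a[3]=7 ≤ 8 → i=3, swap a[3],a[3] (no change) → 0 2 -2 7 5 1 9 -1 8
j=4: a[4]=5 ≤ 8 → i=4, swap a[4],a[4] (no change) → 0 2 -2 7 5 1 9 -1 8
j=5: a[5]=1 ≤ 8 → i=5, swap a[5],a[5] (no change) → 0 2 -2 7 5 1 9 -1 8
j=6: a[6]=9 > 8 → no swap
j=7: a[7]=-1 ≤ 8 → i=6, swap a[6],a[7] → 0 2 -2 7 5 1 -1 9 8
final swap a[7],a[8] → 0 2 -2 7 5 1 -1 8 9; return 7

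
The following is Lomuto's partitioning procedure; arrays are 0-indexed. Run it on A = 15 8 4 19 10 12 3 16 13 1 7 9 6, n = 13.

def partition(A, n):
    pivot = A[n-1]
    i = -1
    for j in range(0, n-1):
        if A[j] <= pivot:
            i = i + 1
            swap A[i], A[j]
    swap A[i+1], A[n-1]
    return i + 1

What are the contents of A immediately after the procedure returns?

pivot=6, i=-1
j=0: 15>6, skip
j=1: 8>6, skip
j=2: 4≤6, i=0, swap(0,2) ⇒ 4 8 15 19 10 12 3 16 13 1 7 9 6
j=3: 19>6, skip
j=4: 10>6, skip
j=5: 12>6, skip
j=6: 3≤6, i=1, swap(1,6) ⇒ 4 3 15 19 10 12 8 16 13 1 7 9 6
j=7: 16>6, skip
j=8: 13>6, skip
j=9: 1≤6, i=2, swap(2,9) ⇒ 4 3 1 19 10 12 8 16 13 15 7 9 6
j=10: 7>6, skip
j=11: 9>6, skip
swap(3,12) ⇒ 4 3 1 6 10 12 8 16 13 15 7 9 19; return 3

4 3 1 6 10 12 8 16 13 15 7 9 19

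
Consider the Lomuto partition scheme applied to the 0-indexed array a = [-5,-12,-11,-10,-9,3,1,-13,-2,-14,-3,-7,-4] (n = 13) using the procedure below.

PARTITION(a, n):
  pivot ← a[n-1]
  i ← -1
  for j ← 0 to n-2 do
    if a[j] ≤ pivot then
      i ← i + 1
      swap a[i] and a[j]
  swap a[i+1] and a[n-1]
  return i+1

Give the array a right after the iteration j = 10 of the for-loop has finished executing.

pivot=-4, i=-1
j=0: -5≤-4, i=0, swap(0,0) ⇒ [-5,-12,-11,-10,-9,3,1,-13,-2,-14,-3,-7,-4]
j=1: -12≤-4, i=1, swap(1,1) ⇒ [-5,-12,-11,-10,-9,3,1,-13,-2,-14,-3,-7,-4]
j=2: -11≤-4, i=2, swap(2,2) ⇒ [-5,-12,-11,-10,-9,3,1,-13,-2,-14,-3,-7,-4]
j=3: -10≤-4, i=3, swap(3,3) ⇒ [-5,-12,-11,-10,-9,3,1,-13,-2,-14,-3,-7,-4]
j=4: -9≤-4, i=4, swap(4,4) ⇒ [-5,-12,-11,-10,-9,3,1,-13,-2,-14,-3,-7,-4]
j=5: 3>-4, skip
j=6: 1>-4, skip
j=7: -13≤-4, i=5, swap(5,7) ⇒ [-5,-12,-11,-10,-9,-13,1,3,-2,-14,-3,-7,-4]
j=8: -2>-4, skip
j=9: -14≤-4, i=6, swap(6,9) ⇒ [-5,-12,-11,-10,-9,-13,-14,3,-2,1,-3,-7,-4]
j=10: -3>-4, skip
(after j=10) a = [-5,-12,-11,-10,-9,-13,-14,3,-2,1,-3,-7,-4]

[-5,-12,-11,-10,-9,-13,-14,3,-2,1,-3,-7,-4]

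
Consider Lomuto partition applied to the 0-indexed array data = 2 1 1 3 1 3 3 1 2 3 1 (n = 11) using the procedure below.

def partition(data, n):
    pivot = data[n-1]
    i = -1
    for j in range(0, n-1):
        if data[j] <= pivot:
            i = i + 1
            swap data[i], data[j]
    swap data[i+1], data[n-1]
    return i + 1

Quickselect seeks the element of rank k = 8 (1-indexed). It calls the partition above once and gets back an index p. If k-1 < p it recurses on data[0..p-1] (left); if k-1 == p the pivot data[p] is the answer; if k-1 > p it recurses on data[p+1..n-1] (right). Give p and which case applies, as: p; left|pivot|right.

4; right

pivot=1, i=-1
j=0: 2>1, skip
j=1: 1≤1, i=0, swap(0,1) ⇒ 1 2 1 3 1 3 3 1 2 3 1
j=2: 1≤1, i=1, swap(1,2) ⇒ 1 1 2 3 1 3 3 1 2 3 1
j=3: 3>1, skip
j=4: 1≤1, i=2, swap(2,4) ⇒ 1 1 1 3 2 3 3 1 2 3 1
j=5: 3>1, skip
j=6: 3>1, skip
j=7: 1≤1, i=3, swap(3,7) ⇒ 1 1 1 1 2 3 3 3 2 3 1
j=8: 2>1, skip
j=9: 3>1, skip
swap(4,10) ⇒ 1 1 1 1 1 3 3 3 2 3 2; return 4
p = 4; k-1 = 7 > 4 ⇒ right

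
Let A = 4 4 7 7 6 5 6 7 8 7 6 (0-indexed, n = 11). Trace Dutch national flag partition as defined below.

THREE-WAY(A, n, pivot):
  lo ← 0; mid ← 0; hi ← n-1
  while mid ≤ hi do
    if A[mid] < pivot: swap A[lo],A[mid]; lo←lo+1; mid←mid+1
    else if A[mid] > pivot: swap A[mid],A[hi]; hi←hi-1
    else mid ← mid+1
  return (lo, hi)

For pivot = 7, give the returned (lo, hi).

(6, 9)

lo=0 mid=0 hi=10
4<7: swap(0,0), lo=1 mid=1 ⇒ 4 4 7 7 6 5 6 7 8 7 6
4<7: swap(1,1), lo=2 mid=2 ⇒ 4 4 7 7 6 5 6 7 8 7 6
7=7: mid=3
7=7: mid=4
6<7: swap(2,4), lo=3 mid=5 ⇒ 4 4 6 7 7 5 6 7 8 7 6
5<7: swap(3,5), lo=4 mid=6 ⇒ 4 4 6 5 7 7 6 7 8 7 6
6<7: swap(4,6), lo=5 mid=7 ⇒ 4 4 6 5 6 7 7 7 8 7 6
7=7: mid=8
8>7: swap(8,10), hi=9 ⇒ 4 4 6 5 6 7 7 7 6 7 8
6<7: swap(5,8), lo=6 mid=9 ⇒ 4 4 6 5 6 6 7 7 7 7 8
7=7: mid=10
done. lo=6 hi=9; A=4 4 6 5 6 6 7 7 7 7 8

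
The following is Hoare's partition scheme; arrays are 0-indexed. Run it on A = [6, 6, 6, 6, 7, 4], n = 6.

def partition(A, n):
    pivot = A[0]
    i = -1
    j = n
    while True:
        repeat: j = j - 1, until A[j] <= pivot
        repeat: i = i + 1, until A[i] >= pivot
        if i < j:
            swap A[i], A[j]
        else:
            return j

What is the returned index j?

pivot = A[0] = 6; i = -1, j = 6
j→5 (A[5]=4≤6), i→0 (A[0]=6≥6); i<j, swap → [4, 6, 6, 6, 7, 6]
j→3 (A[3]=6≤6), i→1 (A[1]=6≥6); i<j, swap → [4, 6, 6, 6, 7, 6]
j→2, i→2; i≥j, return j=2. A = [4, 6, 6, 6, 7, 6]

2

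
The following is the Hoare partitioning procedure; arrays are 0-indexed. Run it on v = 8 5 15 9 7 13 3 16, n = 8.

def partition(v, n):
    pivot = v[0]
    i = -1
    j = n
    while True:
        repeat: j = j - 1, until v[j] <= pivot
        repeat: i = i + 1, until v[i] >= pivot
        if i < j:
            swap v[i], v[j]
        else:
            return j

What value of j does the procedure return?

2

pivot=8
j stops at 6 (3), i stops at 0 (8); swap ⇒ 3 5 15 9 7 13 8 16
j stops at 4 (7), i stops at 2 (15); swap ⇒ 3 5 7 9 15 13 8 16
j stops at 2, i stops at 3; i≥j ⇒ return 2. v=3 5 7 9 15 13 8 16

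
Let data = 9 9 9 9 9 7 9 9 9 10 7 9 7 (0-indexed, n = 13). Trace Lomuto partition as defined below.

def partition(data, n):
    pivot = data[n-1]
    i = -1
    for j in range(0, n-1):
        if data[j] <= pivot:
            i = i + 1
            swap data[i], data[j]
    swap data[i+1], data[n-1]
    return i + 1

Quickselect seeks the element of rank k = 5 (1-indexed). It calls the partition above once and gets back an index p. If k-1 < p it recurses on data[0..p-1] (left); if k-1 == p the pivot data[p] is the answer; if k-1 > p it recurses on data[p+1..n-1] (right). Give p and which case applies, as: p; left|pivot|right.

pivot = data[12] = 7; i = -1
j=0: data[0]=9 > 7 → no swap
j=1: data[1]=9 > 7 → no swap
j=2: data[2]=9 > 7 → no swap
j=3: data[3]=9 > 7 → no swap
j=4: data[4]=9 > 7 → no swap
j=5: data[5]=7 ≤ 7 → i=0, swap data[0],data[5] → 7 9 9 9 9 9 9 9 9 10 7 9 7
j=6: data[6]=9 > 7 → no swap
j=7: data[7]=9 > 7 → no swap
j=8: data[8]=9 > 7 → no swap
j=9: data[9]=10 > 7 → no swap
j=10: data[10]=7 ≤ 7 → i=1, swap data[1],data[10] → 7 7 9 9 9 9 9 9 9 10 9 9 7
j=11: data[11]=9 > 7 → no swap
final swap data[2],data[12] → 7 7 7 9 9 9 9 9 9 10 9 9 9; return 2
p = 2; k-1 = 4 > 2 ⇒ right

2; right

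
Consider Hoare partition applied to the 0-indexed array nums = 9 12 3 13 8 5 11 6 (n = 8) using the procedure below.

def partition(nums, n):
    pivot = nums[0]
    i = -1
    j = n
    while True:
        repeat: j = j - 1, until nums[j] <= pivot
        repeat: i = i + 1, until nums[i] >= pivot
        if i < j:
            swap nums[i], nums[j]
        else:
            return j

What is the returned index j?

pivot=9
j stops at 7 (6), i stops at 0 (9); swap ⇒ 6 12 3 13 8 5 11 9
j stops at 5 (5), i stops at 1 (12); swap ⇒ 6 5 3 13 8 12 11 9
j stops at 4 (8), i stops at 3 (13); swap ⇒ 6 5 3 8 13 12 11 9
j stops at 3, i stops at 4; i≥j ⇒ return 3. nums=6 5 3 8 13 12 11 9

3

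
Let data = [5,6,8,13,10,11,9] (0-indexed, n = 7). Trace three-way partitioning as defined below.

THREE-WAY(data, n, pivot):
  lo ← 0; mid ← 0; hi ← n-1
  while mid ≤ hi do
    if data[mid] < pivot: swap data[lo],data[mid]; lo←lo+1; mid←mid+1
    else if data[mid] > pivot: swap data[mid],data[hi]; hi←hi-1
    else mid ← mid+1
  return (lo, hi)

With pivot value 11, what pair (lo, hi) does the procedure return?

pivot = 11; lo=0, mid=0, hi=6
data[mid]=5<11: swap data[0],data[0]; lo=1,mid=1 → [5,6,8,13,10,11,9]
data[mid]=6<11: swap data[1],data[1]; lo=2,mid=2 → [5,6,8,13,10,11,9]
data[mid]=8<11: swap data[2],data[2]; lo=3,mid=3 → [5,6,8,13,10,11,9]
data[mid]=13>11: swap data[3],data[6]; hi=5 → [5,6,8,9,10,11,13]
data[mid]=9<11: swap data[3],data[3]; lo=4,mid=4 → [5,6,8,9,10,11,13]
data[mid]=10<11: swap data[4],data[4]; lo=5,mid=5 → [5,6,8,9,10,11,13]
data[mid]=11=11: mid=6
end: lo=5, hi=5; data = [5,6,8,9,10,11,13]

(5, 5)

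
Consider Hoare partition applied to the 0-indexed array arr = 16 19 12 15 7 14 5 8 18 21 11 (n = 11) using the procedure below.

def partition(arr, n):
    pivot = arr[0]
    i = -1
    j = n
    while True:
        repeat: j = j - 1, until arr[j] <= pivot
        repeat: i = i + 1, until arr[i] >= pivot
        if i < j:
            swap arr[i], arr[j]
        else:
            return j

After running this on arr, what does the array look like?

11 8 12 15 7 14 5 19 18 21 16

pivot = arr[0] = 16; i = -1, j = 11
j→10 (arr[10]=11≤16), i→0 (arr[0]=16≥16); i<j, swap → 11 19 12 15 7 14 5 8 18 21 16
j→7 (arr[7]=8≤16), i→1 (arr[1]=19≥16); i<j, swap → 11 8 12 15 7 14 5 19 18 21 16
j→6, i→7; i≥j, return j=6. arr = 11 8 12 15 7 14 5 19 18 21 16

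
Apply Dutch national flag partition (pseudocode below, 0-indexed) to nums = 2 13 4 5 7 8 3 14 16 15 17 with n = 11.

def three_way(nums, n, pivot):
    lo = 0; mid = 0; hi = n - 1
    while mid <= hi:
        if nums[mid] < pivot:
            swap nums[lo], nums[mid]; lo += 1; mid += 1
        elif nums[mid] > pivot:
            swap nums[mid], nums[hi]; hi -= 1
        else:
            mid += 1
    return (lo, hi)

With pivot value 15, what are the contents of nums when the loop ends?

2 13 4 5 7 8 3 14 15 17 16

lo=0 mid=0 hi=10
2<15: swap(0,0), lo=1 mid=1 ⇒ 2 13 4 5 7 8 3 14 16 15 17
13<15: swap(1,1), lo=2 mid=2 ⇒ 2 13 4 5 7 8 3 14 16 15 17
4<15: swap(2,2), lo=3 mid=3 ⇒ 2 13 4 5 7 8 3 14 16 15 17
5<15: swap(3,3), lo=4 mid=4 ⇒ 2 13 4 5 7 8 3 14 16 15 17
7<15: swap(4,4), lo=5 mid=5 ⇒ 2 13 4 5 7 8 3 14 16 15 17
8<15: swap(5,5), lo=6 mid=6 ⇒ 2 13 4 5 7 8 3 14 16 15 17
3<15: swap(6,6), lo=7 mid=7 ⇒ 2 13 4 5 7 8 3 14 16 15 17
14<15: swap(7,7), lo=8 mid=8 ⇒ 2 13 4 5 7 8 3 14 16 15 17
16>15: swap(8,10), hi=9 ⇒ 2 13 4 5 7 8 3 14 17 15 16
17>15: swap(8,9), hi=8 ⇒ 2 13 4 5 7 8 3 14 15 17 16
15=15: mid=9
done. lo=8 hi=8; nums=2 13 4 5 7 8 3 14 15 17 16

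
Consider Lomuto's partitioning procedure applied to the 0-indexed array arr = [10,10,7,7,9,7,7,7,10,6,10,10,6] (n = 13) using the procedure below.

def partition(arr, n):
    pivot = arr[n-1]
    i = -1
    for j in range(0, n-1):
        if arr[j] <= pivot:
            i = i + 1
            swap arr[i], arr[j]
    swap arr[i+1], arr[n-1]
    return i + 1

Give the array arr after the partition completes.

[6,6,7,7,9,7,7,7,10,10,10,10,10]

pivot = arr[12] = 6; i = -1
j=0: arr[0]=10 > 6 → no swap
j=1: arr[1]=10 > 6 → no swap
j=2: arr[2]=7 > 6 → no swap
j=3: arr[3]=7 > 6 → no swap
j=4: arr[4]=9 > 6 → no swap
j=5: arr[5]=7 > 6 → no swap
j=6: arr[6]=7 > 6 → no swap
j=7: arr[7]=7 > 6 → no swap
j=8: arr[8]=10 > 6 → no swap
j=9: arr[9]=6 ≤ 6 → i=0, swap arr[0],arr[9] → [6,10,7,7,9,7,7,7,10,10,10,10,6]
j=10: arr[10]=10 > 6 → no swap
j=11: arr[11]=10 > 6 → no swap
final swap arr[1],arr[12] → [6,6,7,7,9,7,7,7,10,10,10,10,10]; return 1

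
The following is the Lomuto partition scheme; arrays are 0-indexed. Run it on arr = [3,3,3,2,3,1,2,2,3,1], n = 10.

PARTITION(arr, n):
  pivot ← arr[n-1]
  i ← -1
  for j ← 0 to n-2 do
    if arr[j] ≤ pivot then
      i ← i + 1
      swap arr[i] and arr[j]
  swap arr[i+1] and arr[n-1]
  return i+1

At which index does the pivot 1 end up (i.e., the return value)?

1

pivot = arr[9] = 1; i = -1
j=0: arr[0]=3 > 1 → no swap
j=1: arr[1]=3 > 1 → no swap
j=2: arr[2]=3 > 1 → no swap
j=3: arr[3]=2 > 1 → no swap
j=4: arr[4]=3 > 1 → no swap
j=5: arr[5]=1 ≤ 1 → i=0, swap arr[0],arr[5] → [1,3,3,2,3,3,2,2,3,1]
j=6: arr[6]=2 > 1 → no swap
j=7: arr[7]=2 > 1 → no swap
j=8: arr[8]=3 > 1 → no swap
final swap arr[1],arr[9] → [1,1,3,2,3,3,2,2,3,3]; return 1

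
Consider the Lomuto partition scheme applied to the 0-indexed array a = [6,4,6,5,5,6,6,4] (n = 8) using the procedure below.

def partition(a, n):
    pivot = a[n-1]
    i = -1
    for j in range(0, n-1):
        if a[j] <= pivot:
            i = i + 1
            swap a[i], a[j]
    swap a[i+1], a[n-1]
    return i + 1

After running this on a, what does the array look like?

pivot = a[7] = 4; i = -1
j=0: a[0]=6 > 4 → no swap
j=1: a[1]=4 ≤ 4 → i=0, swap a[0],a[1] → [4,6,6,5,5,6,6,4]
j=2: a[2]=6 > 4 → no swap
j=3: a[3]=5 > 4 → no swap
j=4: a[4]=5 > 4 → no swap
j=5: a[5]=6 > 4 → no swap
j=6: a[6]=6 > 4 → no swap
final swap a[1],a[7] → [4,4,6,5,5,6,6,6]; return 1

[4,4,6,5,5,6,6,6]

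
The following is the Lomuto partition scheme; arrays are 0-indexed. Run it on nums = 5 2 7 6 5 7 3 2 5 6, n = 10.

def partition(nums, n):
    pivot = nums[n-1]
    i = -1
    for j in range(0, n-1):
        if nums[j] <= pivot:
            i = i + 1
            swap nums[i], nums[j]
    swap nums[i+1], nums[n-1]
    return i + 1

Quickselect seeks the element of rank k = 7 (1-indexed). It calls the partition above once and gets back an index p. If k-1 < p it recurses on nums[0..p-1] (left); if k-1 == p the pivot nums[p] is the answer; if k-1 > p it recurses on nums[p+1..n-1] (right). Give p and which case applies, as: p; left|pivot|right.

7; left

pivot=6, i=-1
j=0: 5≤6, i=0, swap(0,0) ⇒ 5 2 7 6 5 7 3 2 5 6
j=1: 2≤6, i=1, swap(1,1) ⇒ 5 2 7 6 5 7 3 2 5 6
j=2: 7>6, skip
j=3: 6≤6, i=2, swap(2,3) ⇒ 5 2 6 7 5 7 3 2 5 6
j=4: 5≤6, i=3, swap(3,4) ⇒ 5 2 6 5 7 7 3 2 5 6
j=5: 7>6, skip
j=6: 3≤6, i=4, swap(4,6) ⇒ 5 2 6 5 3 7 7 2 5 6
j=7: 2≤6, i=5, swap(5,7) ⇒ 5 2 6 5 3 2 7 7 5 6
j=8: 5≤6, i=6, swap(6,8) ⇒ 5 2 6 5 3 2 5 7 7 6
swap(7,9) ⇒ 5 2 6 5 3 2 5 6 7 7; return 7
p = 7; k-1 = 6 < 7 ⇒ left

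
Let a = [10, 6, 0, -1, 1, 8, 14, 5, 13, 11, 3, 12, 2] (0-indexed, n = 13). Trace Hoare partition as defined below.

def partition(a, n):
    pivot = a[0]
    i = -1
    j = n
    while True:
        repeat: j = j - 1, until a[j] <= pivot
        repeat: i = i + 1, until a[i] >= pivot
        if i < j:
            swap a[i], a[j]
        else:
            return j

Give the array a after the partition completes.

pivot = a[0] = 10; i = -1, j = 13
j→12 (a[12]=2≤10), i→0 (a[0]=10≥10); i<j, swap → [2, 6, 0, -1, 1, 8, 14, 5, 13, 11, 3, 12, 10]
j→10 (a[10]=3≤10), i→6 (a[6]=14≥10); i<j, swap → [2, 6, 0, -1, 1, 8, 3, 5, 13, 11, 14, 12, 10]
j→7, i→8; i≥j, return j=7. a = [2, 6, 0, -1, 1, 8, 3, 5, 13, 11, 14, 12, 10]

[2, 6, 0, -1, 1, 8, 3, 5, 13, 11, 14, 12, 10]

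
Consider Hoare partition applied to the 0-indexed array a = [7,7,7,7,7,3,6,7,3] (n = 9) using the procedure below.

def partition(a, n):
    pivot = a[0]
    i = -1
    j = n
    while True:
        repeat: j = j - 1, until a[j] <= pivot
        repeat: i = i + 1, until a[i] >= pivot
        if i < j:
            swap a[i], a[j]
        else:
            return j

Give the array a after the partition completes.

[3,7,6,3,7,7,7,7,7]

pivot = a[0] = 7; i = -1, j = 9
j→8 (a[8]=3≤7), i→0 (a[0]=7≥7); i<j, swap → [3,7,7,7,7,3,6,7,7]
j→7 (a[7]=7≤7), i→1 (a[1]=7≥7); i<j, swap → [3,7,7,7,7,3,6,7,7]
j→6 (a[6]=6≤7), i→2 (a[2]=7≥7); i<j, swap → [3,7,6,7,7,3,7,7,7]
j→5 (a[5]=3≤7), i→3 (a[3]=7≥7); i<j, swap → [3,7,6,3,7,7,7,7,7]
j→4, i→4; i≥j, return j=4. a = [3,7,6,3,7,7,7,7,7]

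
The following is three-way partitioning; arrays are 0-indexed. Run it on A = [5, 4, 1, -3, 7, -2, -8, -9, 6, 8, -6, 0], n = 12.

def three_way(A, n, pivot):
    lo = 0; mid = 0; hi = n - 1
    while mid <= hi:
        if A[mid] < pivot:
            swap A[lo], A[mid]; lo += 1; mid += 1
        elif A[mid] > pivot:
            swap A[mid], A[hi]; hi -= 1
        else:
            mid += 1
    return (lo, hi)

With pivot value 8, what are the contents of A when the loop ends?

[5, 4, 1, -3, 7, -2, -8, -9, 6, -6, 0, 8]

pivot = 8; lo=0, mid=0, hi=11
A[mid]=5<8: swap A[0],A[0]; lo=1,mid=1 → [5, 4, 1, -3, 7, -2, -8, -9, 6, 8, -6, 0]
A[mid]=4<8: swap A[1],A[1]; lo=2,mid=2 → [5, 4, 1, -3, 7, -2, -8, -9, 6, 8, -6, 0]
A[mid]=1<8: swap A[2],A[2]; lo=3,mid=3 → [5, 4, 1, -3, 7, -2, -8, -9, 6, 8, -6, 0]
A[mid]=-3<8: swap A[3],A[3]; lo=4,mid=4 → [5, 4, 1, -3, 7, -2, -8, -9, 6, 8, -6, 0]
A[mid]=7<8: swap A[4],A[4]; lo=5,mid=5 → [5, 4, 1, -3, 7, -2, -8, -9, 6, 8, -6, 0]
A[mid]=-2<8: swap A[5],A[5]; lo=6,mid=6 → [5, 4, 1, -3, 7, -2, -8, -9, 6, 8, -6, 0]
A[mid]=-8<8: swap A[6],A[6]; lo=7,mid=7 → [5, 4, 1, -3, 7, -2, -8, -9, 6, 8, -6, 0]
A[mid]=-9<8: swap A[7],A[7]; lo=8,mid=8 → [5, 4, 1, -3, 7, -2, -8, -9, 6, 8, -6, 0]
A[mid]=6<8: swap A[8],A[8]; lo=9,mid=9 → [5, 4, 1, -3, 7, -2, -8, -9, 6, 8, -6, 0]
A[mid]=8=8: mid=10
A[mid]=-6<8: swap A[9],A[10]; lo=10,mid=11 → [5, 4, 1, -3, 7, -2, -8, -9, 6, -6, 8, 0]
A[mid]=0<8: swap A[10],A[11]; lo=11,mid=12 → [5, 4, 1, -3, 7, -2, -8, -9, 6, -6, 0, 8]
end: lo=11, hi=11; A = [5, 4, 1, -3, 7, -2, -8, -9, 6, -6, 0, 8]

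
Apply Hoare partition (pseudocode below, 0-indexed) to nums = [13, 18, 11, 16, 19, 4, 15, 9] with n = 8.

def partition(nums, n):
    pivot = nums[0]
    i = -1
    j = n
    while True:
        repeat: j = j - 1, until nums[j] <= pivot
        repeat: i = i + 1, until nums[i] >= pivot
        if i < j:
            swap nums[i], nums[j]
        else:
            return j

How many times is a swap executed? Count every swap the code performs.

pivot = nums[0] = 13; i = -1, j = 8
j→7 (nums[7]=9≤13), i→0 (nums[0]=13≥13); i<j, swap → [9, 18, 11, 16, 19, 4, 15, 13]
j→5 (nums[5]=4≤13), i→1 (nums[1]=18≥13); i<j, swap → [9, 4, 11, 16, 19, 18, 15, 13]
j→2, i→3; i≥j, return j=2. nums = [9, 4, 11, 16, 19, 18, 15, 13]

2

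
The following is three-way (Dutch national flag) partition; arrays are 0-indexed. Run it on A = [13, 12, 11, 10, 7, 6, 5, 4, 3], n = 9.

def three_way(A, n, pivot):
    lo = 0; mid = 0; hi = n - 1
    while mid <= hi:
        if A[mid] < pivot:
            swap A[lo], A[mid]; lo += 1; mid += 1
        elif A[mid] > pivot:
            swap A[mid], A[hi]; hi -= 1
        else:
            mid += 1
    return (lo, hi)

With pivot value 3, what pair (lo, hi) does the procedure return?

(0, 0)

lo=0 mid=0 hi=8
13>3: swap(0,8), hi=7 ⇒ [3, 12, 11, 10, 7, 6, 5, 4, 13]
3=3: mid=1
12>3: swap(1,7), hi=6 ⇒ [3, 4, 11, 10, 7, 6, 5, 12, 13]
4>3: swap(1,6), hi=5 ⇒ [3, 5, 11, 10, 7, 6, 4, 12, 13]
5>3: swap(1,5), hi=4 ⇒ [3, 6, 11, 10, 7, 5, 4, 12, 13]
6>3: swap(1,4), hi=3 ⇒ [3, 7, 11, 10, 6, 5, 4, 12, 13]
7>3: swap(1,3), hi=2 ⇒ [3, 10, 11, 7, 6, 5, 4, 12, 13]
10>3: swap(1,2), hi=1 ⇒ [3, 11, 10, 7, 6, 5, 4, 12, 13]
11>3: swap(1,1), hi=0 ⇒ [3, 11, 10, 7, 6, 5, 4, 12, 13]
done. lo=0 hi=0; A=[3, 11, 10, 7, 6, 5, 4, 12, 13]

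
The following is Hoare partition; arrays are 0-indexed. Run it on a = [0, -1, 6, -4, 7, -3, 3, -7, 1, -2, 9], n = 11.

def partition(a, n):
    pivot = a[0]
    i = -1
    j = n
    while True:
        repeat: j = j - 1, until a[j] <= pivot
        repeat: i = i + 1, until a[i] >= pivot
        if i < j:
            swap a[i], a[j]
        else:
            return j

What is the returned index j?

4

pivot = a[0] = 0; i = -1, j = 11
j→9 (a[9]=-2≤0), i→0 (a[0]=0≥0); i<j, swap → [-2, -1, 6, -4, 7, -3, 3, -7, 1, 0, 9]
j→7 (a[7]=-7≤0), i→2 (a[2]=6≥0); i<j, swap → [-2, -1, -7, -4, 7, -3, 3, 6, 1, 0, 9]
j→5 (a[5]=-3≤0), i→4 (a[4]=7≥0); i<j, swap → [-2, -1, -7, -4, -3, 7, 3, 6, 1, 0, 9]
j→4, i→5; i≥j, return j=4. a = [-2, -1, -7, -4, -3, 7, 3, 6, 1, 0, 9]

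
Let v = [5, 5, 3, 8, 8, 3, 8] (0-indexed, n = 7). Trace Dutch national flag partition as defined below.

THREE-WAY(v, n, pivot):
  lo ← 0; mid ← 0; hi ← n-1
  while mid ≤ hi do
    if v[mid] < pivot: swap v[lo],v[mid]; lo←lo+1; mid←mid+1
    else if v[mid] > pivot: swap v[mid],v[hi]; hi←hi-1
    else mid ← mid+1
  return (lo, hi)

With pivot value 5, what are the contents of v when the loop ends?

[3, 3, 5, 5, 8, 8, 8]

pivot = 5; lo=0, mid=0, hi=6
v[mid]=5=5: mid=1
v[mid]=5=5: mid=2
v[mid]=3<5: swap v[0],v[2]; lo=1,mid=3 → [3, 5, 5, 8, 8, 3, 8]
v[mid]=8>5: swap v[3],v[6]; hi=5 → [3, 5, 5, 8, 8, 3, 8]
v[mid]=8>5: swap v[3],v[5]; hi=4 → [3, 5, 5, 3, 8, 8, 8]
v[mid]=3<5: swap v[1],v[3]; lo=2,mid=4 → [3, 3, 5, 5, 8, 8, 8]
v[mid]=8>5: swap v[4],v[4]; hi=3 → [3, 3, 5, 5, 8, 8, 8]
end: lo=2, hi=3; v = [3, 3, 5, 5, 8, 8, 8]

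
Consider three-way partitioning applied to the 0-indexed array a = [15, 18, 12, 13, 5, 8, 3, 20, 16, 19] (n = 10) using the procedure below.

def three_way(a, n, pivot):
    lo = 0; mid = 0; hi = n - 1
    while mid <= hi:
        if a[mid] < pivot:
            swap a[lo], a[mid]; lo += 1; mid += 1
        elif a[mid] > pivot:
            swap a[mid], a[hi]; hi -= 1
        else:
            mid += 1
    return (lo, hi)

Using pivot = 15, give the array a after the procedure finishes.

[3, 12, 13, 5, 8, 15, 20, 16, 19, 18]

pivot = 15; lo=0, mid=0, hi=9
a[mid]=15=15: mid=1
a[mid]=18>15: swap a[1],a[9]; hi=8 → [15, 19, 12, 13, 5, 8, 3, 20, 16, 18]
a[mid]=19>15: swap a[1],a[8]; hi=7 → [15, 16, 12, 13, 5, 8, 3, 20, 19, 18]
a[mid]=16>15: swap a[1],a[7]; hi=6 → [15, 20, 12, 13, 5, 8, 3, 16, 19, 18]
a[mid]=20>15: swap a[1],a[6]; hi=5 → [15, 3, 12, 13, 5, 8, 20, 16, 19, 18]
a[mid]=3<15: swap a[0],a[1]; lo=1,mid=2 → [3, 15, 12, 13, 5, 8, 20, 16, 19, 18]
a[mid]=12<15: swap a[1],a[2]; lo=2,mid=3 → [3, 12, 15, 13, 5, 8, 20, 16, 19, 18]
a[mid]=13<15: swap a[2],a[3]; lo=3,mid=4 → [3, 12, 13, 15, 5, 8, 20, 16, 19, 18]
a[mid]=5<15: swap a[3],a[4]; lo=4,mid=5 → [3, 12, 13, 5, 15, 8, 20, 16, 19, 18]
a[mid]=8<15: swap a[4],a[5]; lo=5,mid=6 → [3, 12, 13, 5, 8, 15, 20, 16, 19, 18]
end: lo=5, hi=5; a = [3, 12, 13, 5, 8, 15, 20, 16, 19, 18]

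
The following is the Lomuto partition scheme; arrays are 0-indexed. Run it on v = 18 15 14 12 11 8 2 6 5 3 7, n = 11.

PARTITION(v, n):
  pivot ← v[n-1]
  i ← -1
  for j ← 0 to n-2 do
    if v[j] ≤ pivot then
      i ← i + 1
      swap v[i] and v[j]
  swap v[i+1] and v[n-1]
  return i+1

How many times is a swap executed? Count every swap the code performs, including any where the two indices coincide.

pivot = v[10] = 7; i = -1
j=0: v[0]=18 > 7 → no swap
j=1: v[1]=15 > 7 → no swap
j=2: v[2]=14 > 7 → no swap
j=3: v[3]=12 > 7 → no swap
j=4: v[4]=11 > 7 → no swap
j=5: v[5]=8 > 7 → no swap
j=6: v[6]=2 ≤ 7 → i=0, swap v[0],v[6] → 2 15 14 12 11 8 18 6 5 3 7
j=7: v[7]=6 ≤ 7 → i=1, swap v[1],v[7] → 2 6 14 12 11 8 18 15 5 3 7
j=8: v[8]=5 ≤ 7 → i=2, swap v[2],v[8] → 2 6 5 12 11 8 18 15 14 3 7
j=9: v[9]=3 ≤ 7 → i=3, swap v[3],v[9] → 2 6 5 3 11 8 18 15 14 12 7
final swap v[4],v[10] → 2 6 5 3 7 8 18 15 14 12 11; return 4

5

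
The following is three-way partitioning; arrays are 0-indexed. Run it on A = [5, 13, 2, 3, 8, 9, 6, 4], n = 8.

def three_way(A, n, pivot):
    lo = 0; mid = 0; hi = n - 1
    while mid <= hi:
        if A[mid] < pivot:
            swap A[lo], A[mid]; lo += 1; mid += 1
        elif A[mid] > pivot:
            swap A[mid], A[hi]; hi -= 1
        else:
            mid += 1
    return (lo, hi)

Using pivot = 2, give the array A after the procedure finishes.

[2, 13, 3, 8, 9, 6, 4, 5]

lo=0 mid=0 hi=7
5>2: swap(0,7), hi=6 ⇒ [4, 13, 2, 3, 8, 9, 6, 5]
4>2: swap(0,6), hi=5 ⇒ [6, 13, 2, 3, 8, 9, 4, 5]
6>2: swap(0,5), hi=4 ⇒ [9, 13, 2, 3, 8, 6, 4, 5]
9>2: swap(0,4), hi=3 ⇒ [8, 13, 2, 3, 9, 6, 4, 5]
8>2: swap(0,3), hi=2 ⇒ [3, 13, 2, 8, 9, 6, 4, 5]
3>2: swap(0,2), hi=1 ⇒ [2, 13, 3, 8, 9, 6, 4, 5]
2=2: mid=1
13>2: swap(1,1), hi=0 ⇒ [2, 13, 3, 8, 9, 6, 4, 5]
done. lo=0 hi=0; A=[2, 13, 3, 8, 9, 6, 4, 5]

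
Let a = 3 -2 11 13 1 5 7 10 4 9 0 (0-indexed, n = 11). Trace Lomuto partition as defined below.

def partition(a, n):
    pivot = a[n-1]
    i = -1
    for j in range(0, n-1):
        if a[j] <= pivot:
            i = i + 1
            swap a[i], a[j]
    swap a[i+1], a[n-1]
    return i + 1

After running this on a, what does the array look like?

pivot = a[10] = 0; i = -1
j=0: a[0]=3 > 0 → no swap
j=1: a[1]=-2 ≤ 0 → i=0, swap a[0],a[1] → -2 3 11 13 1 5 7 10 4 9 0
j=2: a[2]=11 > 0 → no swap
j=3: a[3]=13 > 0 → no swap
j=4: a[4]=1 > 0 → no swap
j=5: a[5]=5 > 0 → no swap
j=6: a[6]=7 > 0 → no swap
j=7: a[7]=10 > 0 → no swap
j=8: a[8]=4 > 0 → no swap
j=9: a[9]=9 > 0 → no swap
final swap a[1],a[10] → -2 0 11 13 1 5 7 10 4 9 3; return 1

-2 0 11 13 1 5 7 10 4 9 3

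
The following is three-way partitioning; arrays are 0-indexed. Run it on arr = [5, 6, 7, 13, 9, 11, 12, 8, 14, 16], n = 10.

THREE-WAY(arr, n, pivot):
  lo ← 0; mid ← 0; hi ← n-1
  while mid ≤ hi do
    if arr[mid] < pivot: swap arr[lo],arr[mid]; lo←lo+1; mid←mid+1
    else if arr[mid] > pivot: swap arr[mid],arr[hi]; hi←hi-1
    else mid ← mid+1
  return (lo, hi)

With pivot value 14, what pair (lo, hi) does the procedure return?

(8, 8)

pivot = 14; lo=0, mid=0, hi=9
arr[mid]=5<14: swap arr[0],arr[0]; lo=1,mid=1 → [5, 6, 7, 13, 9, 11, 12, 8, 14, 16]
arr[mid]=6<14: swap arr[1],arr[1]; lo=2,mid=2 → [5, 6, 7, 13, 9, 11, 12, 8, 14, 16]
arr[mid]=7<14: swap arr[2],arr[2]; lo=3,mid=3 → [5, 6, 7, 13, 9, 11, 12, 8, 14, 16]
arr[mid]=13<14: swap arr[3],arr[3]; lo=4,mid=4 → [5, 6, 7, 13, 9, 11, 12, 8, 14, 16]
arr[mid]=9<14: swap arr[4],arr[4]; lo=5,mid=5 → [5, 6, 7, 13, 9, 11, 12, 8, 14, 16]
arr[mid]=11<14: swap arr[5],arr[5]; lo=6,mid=6 → [5, 6, 7, 13, 9, 11, 12, 8, 14, 16]
arr[mid]=12<14: swap arr[6],arr[6]; lo=7,mid=7 → [5, 6, 7, 13, 9, 11, 12, 8, 14, 16]
arr[mid]=8<14: swap arr[7],arr[7]; lo=8,mid=8 → [5, 6, 7, 13, 9, 11, 12, 8, 14, 16]
arr[mid]=14=14: mid=9
arr[mid]=16>14: swap arr[9],arr[9]; hi=8 → [5, 6, 7, 13, 9, 11, 12, 8, 14, 16]
end: lo=8, hi=8; arr = [5, 6, 7, 13, 9, 11, 12, 8, 14, 16]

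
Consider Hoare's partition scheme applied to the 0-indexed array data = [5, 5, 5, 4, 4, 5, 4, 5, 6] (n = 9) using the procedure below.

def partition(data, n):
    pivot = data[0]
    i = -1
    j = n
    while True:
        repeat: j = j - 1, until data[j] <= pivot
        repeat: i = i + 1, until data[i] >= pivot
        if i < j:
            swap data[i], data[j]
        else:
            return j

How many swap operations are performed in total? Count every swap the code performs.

pivot = data[0] = 5; i = -1, j = 9
j→7 (data[7]=5≤5), i→0 (data[0]=5≥5); i<j, swap → [5, 5, 5, 4, 4, 5, 4, 5, 6]
j→6 (data[6]=4≤5), i→1 (data[1]=5≥5); i<j, swap → [5, 4, 5, 4, 4, 5, 5, 5, 6]
j→5 (data[5]=5≤5), i→2 (data[2]=5≥5); i<j, swap → [5, 4, 5, 4, 4, 5, 5, 5, 6]
j→4, i→5; i≥j, return j=4. data = [5, 4, 5, 4, 4, 5, 5, 5, 6]

3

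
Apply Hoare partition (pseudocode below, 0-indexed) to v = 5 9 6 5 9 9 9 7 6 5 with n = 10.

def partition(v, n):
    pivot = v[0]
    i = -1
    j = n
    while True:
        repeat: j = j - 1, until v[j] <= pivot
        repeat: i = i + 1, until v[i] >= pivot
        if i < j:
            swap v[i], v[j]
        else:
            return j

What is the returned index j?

1

pivot=5
j stops at 9 (5), i stops at 0 (5); swap ⇒ 5 9 6 5 9 9 9 7 6 5
j stops at 3 (5), i stops at 1 (9); swap ⇒ 5 5 6 9 9 9 9 7 6 5
j stops at 1, i stops at 2; i≥j ⇒ return 1. v=5 5 6 9 9 9 9 7 6 5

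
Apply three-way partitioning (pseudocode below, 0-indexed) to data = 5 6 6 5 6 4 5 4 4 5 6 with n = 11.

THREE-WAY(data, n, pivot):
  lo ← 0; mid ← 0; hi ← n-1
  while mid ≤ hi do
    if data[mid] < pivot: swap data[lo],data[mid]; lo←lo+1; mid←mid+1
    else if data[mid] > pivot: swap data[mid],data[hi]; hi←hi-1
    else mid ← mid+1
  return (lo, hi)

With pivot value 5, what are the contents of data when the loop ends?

4 4 4 5 5 5 5 6 6 6 6

pivot = 5; lo=0, mid=0, hi=10
data[mid]=5=5: mid=1
data[mid]=6>5: swap data[1],data[10]; hi=9 → 5 6 6 5 6 4 5 4 4 5 6
data[mid]=6>5: swap data[1],data[9]; hi=8 → 5 5 6 5 6 4 5 4 4 6 6
data[mid]=5=5: mid=2
data[mid]=6>5: swap data[2],data[8]; hi=7 → 5 5 4 5 6 4 5 4 6 6 6
data[mid]=4<5: swap data[0],data[2]; lo=1,mid=3 → 4 5 5 5 6 4 5 4 6 6 6
data[mid]=5=5: mid=4
data[mid]=6>5: swap data[4],data[7]; hi=6 → 4 5 5 5 4 4 5 6 6 6 6
data[mid]=4<5: swap data[1],data[4]; lo=2,mid=5 → 4 4 5 5 5 4 5 6 6 6 6
data[mid]=4<5: swap data[2],data[5]; lo=3,mid=6 → 4 4 4 5 5 5 5 6 6 6 6
data[mid]=5=5: mid=7
end: lo=3, hi=6; data = 4 4 4 5 5 5 5 6 6 6 6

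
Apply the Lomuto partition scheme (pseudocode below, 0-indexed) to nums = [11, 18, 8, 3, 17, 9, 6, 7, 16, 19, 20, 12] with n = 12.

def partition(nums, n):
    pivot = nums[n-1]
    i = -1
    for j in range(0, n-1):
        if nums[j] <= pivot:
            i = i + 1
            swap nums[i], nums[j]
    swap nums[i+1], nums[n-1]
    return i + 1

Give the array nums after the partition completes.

pivot=12, i=-1
j=0: 11≤12, i=0, swap(0,0) ⇒ [11, 18, 8, 3, 17, 9, 6, 7, 16, 19, 20, 12]
j=1: 18>12, skip
j=2: 8≤12, i=1, swap(1,2) ⇒ [11, 8, 18, 3, 17, 9, 6, 7, 16, 19, 20, 12]
j=3: 3≤12, i=2, swap(2,3) ⇒ [11, 8, 3, 18, 17, 9, 6, 7, 16, 19, 20, 12]
j=4: 17>12, skip
j=5: 9≤12, i=3, swap(3,5) ⇒ [11, 8, 3, 9, 17, 18, 6, 7, 16, 19, 20, 12]
j=6: 6≤12, i=4, swap(4,6) ⇒ [11, 8, 3, 9, 6, 18, 17, 7, 16, 19, 20, 12]
j=7: 7≤12, i=5, swap(5,7) ⇒ [11, 8, 3, 9, 6, 7, 17, 18, 16, 19, 20, 12]
j=8: 16>12, skip
j=9: 19>12, skip
j=10: 20>12, skip
swap(6,11) ⇒ [11, 8, 3, 9, 6, 7, 12, 18, 16, 19, 20, 17]; return 6

[11, 8, 3, 9, 6, 7, 12, 18, 16, 19, 20, 17]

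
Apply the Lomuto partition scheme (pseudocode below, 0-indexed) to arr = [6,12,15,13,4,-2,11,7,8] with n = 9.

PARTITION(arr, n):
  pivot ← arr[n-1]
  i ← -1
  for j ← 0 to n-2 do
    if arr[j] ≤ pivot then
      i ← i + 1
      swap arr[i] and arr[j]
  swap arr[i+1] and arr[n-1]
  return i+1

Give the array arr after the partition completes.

pivot=8, i=-1
j=0: 6≤8, i=0, swap(0,0) ⇒ [6,12,15,13,4,-2,11,7,8]
j=1: 12>8, skip
j=2: 15>8, skip
j=3: 13>8, skip
j=4: 4≤8, i=1, swap(1,4) ⇒ [6,4,15,13,12,-2,11,7,8]
j=5: -2≤8, i=2, swap(2,5) ⇒ [6,4,-2,13,12,15,11,7,8]
j=6: 11>8, skip
j=7: 7≤8, i=3, swap(3,7) ⇒ [6,4,-2,7,12,15,11,13,8]
swap(4,8) ⇒ [6,4,-2,7,8,15,11,13,12]; return 4

[6,4,-2,7,8,15,11,13,12]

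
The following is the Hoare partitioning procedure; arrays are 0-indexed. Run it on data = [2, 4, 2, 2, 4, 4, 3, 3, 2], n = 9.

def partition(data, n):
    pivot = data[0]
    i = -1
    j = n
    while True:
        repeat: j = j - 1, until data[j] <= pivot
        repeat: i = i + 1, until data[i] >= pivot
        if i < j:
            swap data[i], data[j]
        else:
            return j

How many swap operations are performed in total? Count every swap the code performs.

pivot=2
j stops at 8 (2), i stops at 0 (2); swap ⇒ [2, 4, 2, 2, 4, 4, 3, 3, 2]
j stops at 3 (2), i stops at 1 (4); swap ⇒ [2, 2, 2, 4, 4, 4, 3, 3, 2]
j stops at 2, i stops at 2; i≥j ⇒ return 2. data=[2, 2, 2, 4, 4, 4, 3, 3, 2]

2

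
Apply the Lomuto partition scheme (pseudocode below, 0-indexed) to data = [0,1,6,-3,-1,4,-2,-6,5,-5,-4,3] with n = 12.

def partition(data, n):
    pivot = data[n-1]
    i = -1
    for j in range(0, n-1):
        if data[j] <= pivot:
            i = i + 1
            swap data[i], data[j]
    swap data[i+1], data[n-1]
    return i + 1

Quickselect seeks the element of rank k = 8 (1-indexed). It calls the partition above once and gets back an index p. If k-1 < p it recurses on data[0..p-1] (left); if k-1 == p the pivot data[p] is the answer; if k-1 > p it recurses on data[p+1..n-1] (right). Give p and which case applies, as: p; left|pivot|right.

8; left

pivot=3, i=-1
j=0: 0≤3, i=0, swap(0,0) ⇒ [0,1,6,-3,-1,4,-2,-6,5,-5,-4,3]
j=1: 1≤3, i=1, swap(1,1) ⇒ [0,1,6,-3,-1,4,-2,-6,5,-5,-4,3]
j=2: 6>3, skip
j=3: -3≤3, i=2, swap(2,3) ⇒ [0,1,-3,6,-1,4,-2,-6,5,-5,-4,3]
j=4: -1≤3, i=3, swap(3,4) ⇒ [0,1,-3,-1,6,4,-2,-6,5,-5,-4,3]
j=5: 4>3, skip
j=6: -2≤3, i=4, swap(4,6) ⇒ [0,1,-3,-1,-2,4,6,-6,5,-5,-4,3]
j=7: -6≤3, i=5, swap(5,7) ⇒ [0,1,-3,-1,-2,-6,6,4,5,-5,-4,3]
j=8: 5>3, skip
j=9: -5≤3, i=6, swap(6,9) ⇒ [0,1,-3,-1,-2,-6,-5,4,5,6,-4,3]
j=10: -4≤3, i=7, swap(7,10) ⇒ [0,1,-3,-1,-2,-6,-5,-4,5,6,4,3]
swap(8,11) ⇒ [0,1,-3,-1,-2,-6,-5,-4,3,6,4,5]; return 8
p = 8; k-1 = 7 < 8 ⇒ left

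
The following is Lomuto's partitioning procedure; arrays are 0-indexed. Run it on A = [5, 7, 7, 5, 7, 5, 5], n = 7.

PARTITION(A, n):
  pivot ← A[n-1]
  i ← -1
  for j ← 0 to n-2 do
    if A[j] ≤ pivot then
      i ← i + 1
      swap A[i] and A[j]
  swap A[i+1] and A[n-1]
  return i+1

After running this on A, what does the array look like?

pivot=5, i=-1
j=0: 5≤5, i=0, swap(0,0) ⇒ [5, 7, 7, 5, 7, 5, 5]
j=1: 7>5, skip
j=2: 7>5, skip
j=3: 5≤5, i=1, swap(1,3) ⇒ [5, 5, 7, 7, 7, 5, 5]
j=4: 7>5, skip
j=5: 5≤5, i=2, swap(2,5) ⇒ [5, 5, 5, 7, 7, 7, 5]
swap(3,6) ⇒ [5, 5, 5, 5, 7, 7, 7]; return 3

[5, 5, 5, 5, 7, 7, 7]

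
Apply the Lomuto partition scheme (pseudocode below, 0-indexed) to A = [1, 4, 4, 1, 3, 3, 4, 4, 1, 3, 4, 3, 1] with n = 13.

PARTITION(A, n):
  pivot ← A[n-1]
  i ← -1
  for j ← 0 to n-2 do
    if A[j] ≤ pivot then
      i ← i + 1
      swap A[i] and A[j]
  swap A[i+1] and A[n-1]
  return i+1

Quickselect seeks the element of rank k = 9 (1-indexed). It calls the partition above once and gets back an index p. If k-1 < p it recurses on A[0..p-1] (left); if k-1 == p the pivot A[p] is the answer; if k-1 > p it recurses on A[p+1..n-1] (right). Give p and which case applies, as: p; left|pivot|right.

pivot = A[12] = 1; i = -1
j=0: A[0]=1 ≤ 1 → i=0, swap A[0],A[0] (no change) → [1, 4, 4, 1, 3, 3, 4, 4, 1, 3, 4, 3, 1]
j=1: A[1]=4 > 1 → no swap
j=2: A[2]=4 > 1 → no swap
j=3: A[3]=1 ≤ 1 → i=1, swap A[1],A[3] → [1, 1, 4, 4, 3, 3, 4, 4, 1, 3, 4, 3, 1]
j=4: A[4]=3 > 1 → no swap
j=5: A[5]=3 > 1 → no swap
j=6: A[6]=4 > 1 → no swap
j=7: A[7]=4 > 1 → no swap
j=8: A[8]=1 ≤ 1 → i=2, swap A[2],A[8] → [1, 1, 1, 4, 3, 3, 4, 4, 4, 3, 4, 3, 1]
j=9: A[9]=3 > 1 → no swap
j=10: A[10]=4 > 1 → no swap
j=11: A[11]=3 > 1 → no swap
final swap A[3],A[12] → [1, 1, 1, 1, 3, 3, 4, 4, 4, 3, 4, 3, 4]; return 3
p = 3; k-1 = 8 > 3 ⇒ right

3; right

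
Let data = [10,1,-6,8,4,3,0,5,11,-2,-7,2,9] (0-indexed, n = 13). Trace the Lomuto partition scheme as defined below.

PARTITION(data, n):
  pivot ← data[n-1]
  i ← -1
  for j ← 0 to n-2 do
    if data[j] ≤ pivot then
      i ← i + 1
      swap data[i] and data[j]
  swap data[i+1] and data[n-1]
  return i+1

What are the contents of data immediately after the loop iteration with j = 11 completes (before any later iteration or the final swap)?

[1,-6,8,4,3,0,5,-2,-7,2,11,10,9]

pivot = data[12] = 9; i = -1
j=0: data[0]=10 > 9 → no swap
j=1: data[1]=1 ≤ 9 → i=0, swap data[0],data[1] → [1,10,-6,8,4,3,0,5,11,-2,-7,2,9]
j=2: data[2]=-6 ≤ 9 → i=1, swap data[1],data[2] → [1,-6,10,8,4,3,0,5,11,-2,-7,2,9]
j=3: data[3]=8 ≤ 9 → i=2, swap data[2],data[3] → [1,-6,8,10,4,3,0,5,11,-2,-7,2,9]
j=4: data[4]=4 ≤ 9 → i=3, swap data[3],data[4] → [1,-6,8,4,10,3,0,5,11,-2,-7,2,9]
j=5: data[5]=3 ≤ 9 → i=4, swap data[4],data[5] → [1,-6,8,4,3,10,0,5,11,-2,-7,2,9]
j=6: data[6]=0 ≤ 9 → i=5, swap data[5],data[6] → [1,-6,8,4,3,0,10,5,11,-2,-7,2,9]
j=7: data[7]=5 ≤ 9 → i=6, swap data[6],data[7] → [1,-6,8,4,3,0,5,10,11,-2,-7,2,9]
j=8: data[8]=11 > 9 → no swap
j=9: data[9]=-2 ≤ 9 → i=7, swap data[7],data[9] → [1,-6,8,4,3,0,5,-2,11,10,-7,2,9]
j=10: data[10]=-7 ≤ 9 → i=8, swap data[8],data[10] → [1,-6,8,4,3,0,5,-2,-7,10,11,2,9]
j=11: data[11]=2 ≤ 9 → i=9, swap data[9],data[11] → [1,-6,8,4,3,0,5,-2,-7,2,11,10,9]
(after j=11) data = [1,-6,8,4,3,0,5,-2,-7,2,11,10,9]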